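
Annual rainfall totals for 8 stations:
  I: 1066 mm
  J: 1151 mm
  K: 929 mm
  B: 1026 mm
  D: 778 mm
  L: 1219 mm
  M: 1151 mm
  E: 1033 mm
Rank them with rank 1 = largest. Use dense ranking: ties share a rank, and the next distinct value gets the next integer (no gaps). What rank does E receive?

Sorted (descending): 1219, 1151, 1151, 1066, 1033, 1026, 929, 778
The 2 values of 1151 share dense rank 2.
Remaining distinct values take the next consecutive integers.
E has value 1033 mm → rank 4.

4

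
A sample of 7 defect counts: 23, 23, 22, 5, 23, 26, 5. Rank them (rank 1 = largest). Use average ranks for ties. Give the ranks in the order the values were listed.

3, 3, 5, 6.5, 3, 1, 6.5

Sorted (descending): 26, 23, 23, 23, 22, 5, 5
The 3 values of 23 occupy positions 2–4 → average rank 3.
The 2 values of 5 occupy positions 6–7 → average rank (6+7)/2 = 6.5.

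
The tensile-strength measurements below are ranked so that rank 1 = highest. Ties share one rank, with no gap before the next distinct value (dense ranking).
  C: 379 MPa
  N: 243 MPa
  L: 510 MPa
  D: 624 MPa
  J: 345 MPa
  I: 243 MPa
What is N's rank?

5

Sorted (descending): 624, 510, 379, 345, 243, 243
The 2 values of 243 share dense rank 5.
Remaining distinct values take the next consecutive integers.
N has value 243 MPa → rank 5.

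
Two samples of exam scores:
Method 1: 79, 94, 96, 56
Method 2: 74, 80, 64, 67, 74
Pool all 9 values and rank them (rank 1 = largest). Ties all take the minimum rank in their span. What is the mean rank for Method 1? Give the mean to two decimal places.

Sorted (descending): 96, 94, 80, 79, 74, 74, 67, 64, 56
The 2 values of 74 occupy positions 5–6 → each gets rank 5.
Method 1 values → pooled ranks: 79→4, 94→2, 96→1, 56→9
Mean rank = (4 + 2 + 1 + 9) / 4 = 4.00

4.00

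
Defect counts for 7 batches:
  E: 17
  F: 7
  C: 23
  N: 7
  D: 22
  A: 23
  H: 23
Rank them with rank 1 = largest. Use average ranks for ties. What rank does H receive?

Sorted (descending): 23, 23, 23, 22, 17, 7, 7
The 3 values of 23 occupy positions 1–3 → average rank 2.
The 2 values of 7 occupy positions 6–7 → average rank (6+7)/2 = 6.5.
H has value 23 → rank 2.

2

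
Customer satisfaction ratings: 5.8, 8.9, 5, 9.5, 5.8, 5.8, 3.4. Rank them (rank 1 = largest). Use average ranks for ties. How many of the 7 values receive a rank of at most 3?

2

Sorted (descending): 9.5, 8.9, 5.8, 5.8, 5.8, 5, 3.4
The 3 values of 5.8 occupy positions 3–5 → average rank 4.
Ranks ≤ 3: {1, 2} → 2 values.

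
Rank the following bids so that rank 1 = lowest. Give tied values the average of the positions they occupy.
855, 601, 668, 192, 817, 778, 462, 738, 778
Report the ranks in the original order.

Sorted (ascending): 192, 462, 601, 668, 738, 778, 778, 817, 855
The 2 values of 778 occupy positions 6–7 → average rank (6+7)/2 = 6.5.

9, 3, 4, 1, 8, 6.5, 2, 5, 6.5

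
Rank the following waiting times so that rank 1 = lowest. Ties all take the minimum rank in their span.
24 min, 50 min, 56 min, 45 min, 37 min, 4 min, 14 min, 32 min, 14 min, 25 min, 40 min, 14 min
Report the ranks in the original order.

Sorted (ascending): 4, 14, 14, 14, 24, 25, 32, 37, 40, 45, 50, 56
The 3 values of 14 occupy positions 2–4 → each gets rank 2.

5, 11, 12, 10, 8, 1, 2, 7, 2, 6, 9, 2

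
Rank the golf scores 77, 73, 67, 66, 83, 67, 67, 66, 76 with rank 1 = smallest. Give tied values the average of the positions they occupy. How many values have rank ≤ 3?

2

Sorted (ascending): 66, 66, 67, 67, 67, 73, 76, 77, 83
The 2 values of 66 occupy positions 1–2 → average rank (1+2)/2 = 1.5.
The 3 values of 67 occupy positions 3–5 → average rank 4.
Ranks ≤ 3: {1.5, 1.5} → 2 values.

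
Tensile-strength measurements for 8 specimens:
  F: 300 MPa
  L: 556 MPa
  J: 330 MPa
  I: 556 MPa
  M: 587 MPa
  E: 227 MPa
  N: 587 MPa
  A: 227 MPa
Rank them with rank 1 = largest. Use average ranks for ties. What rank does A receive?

7.5

Sorted (descending): 587, 587, 556, 556, 330, 300, 227, 227
The 2 values of 587 occupy positions 1–2 → average rank (1+2)/2 = 1.5.
The 2 values of 556 occupy positions 3–4 → average rank (3+4)/2 = 3.5.
The 2 values of 227 occupy positions 7–8 → average rank (7+8)/2 = 7.5.
A has value 227 MPa → rank 7.5.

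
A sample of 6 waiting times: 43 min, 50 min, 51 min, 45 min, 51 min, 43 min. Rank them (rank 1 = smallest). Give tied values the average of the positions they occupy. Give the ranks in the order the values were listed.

Sorted (ascending): 43, 43, 45, 50, 51, 51
The 2 values of 43 occupy positions 1–2 → average rank (1+2)/2 = 1.5.
The 2 values of 51 occupy positions 5–6 → average rank (5+6)/2 = 5.5.

1.5, 4, 5.5, 3, 5.5, 1.5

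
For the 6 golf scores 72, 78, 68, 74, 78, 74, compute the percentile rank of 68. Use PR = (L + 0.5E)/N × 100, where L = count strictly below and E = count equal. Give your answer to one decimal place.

8.3

N = 6.
Strictly below 68: 0. Equal to 68: 1.
PR = (0 + 0.5·1)/6 × 100 = 8.3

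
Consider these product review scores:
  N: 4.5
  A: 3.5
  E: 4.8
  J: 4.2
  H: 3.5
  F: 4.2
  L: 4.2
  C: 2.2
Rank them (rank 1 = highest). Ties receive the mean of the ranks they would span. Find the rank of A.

Sorted (descending): 4.8, 4.5, 4.2, 4.2, 4.2, 3.5, 3.5, 2.2
The 3 values of 4.2 occupy positions 3–5 → average rank 4.
The 2 values of 3.5 occupy positions 6–7 → average rank (6+7)/2 = 6.5.
A has value 3.5 → rank 6.5.

6.5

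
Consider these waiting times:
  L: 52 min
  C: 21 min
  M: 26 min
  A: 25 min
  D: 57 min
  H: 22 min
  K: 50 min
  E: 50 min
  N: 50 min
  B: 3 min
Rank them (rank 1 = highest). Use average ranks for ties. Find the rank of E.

Sorted (descending): 57, 52, 50, 50, 50, 26, 25, 22, 21, 3
The 3 values of 50 occupy positions 3–5 → average rank 4.
E has value 50 min → rank 4.

4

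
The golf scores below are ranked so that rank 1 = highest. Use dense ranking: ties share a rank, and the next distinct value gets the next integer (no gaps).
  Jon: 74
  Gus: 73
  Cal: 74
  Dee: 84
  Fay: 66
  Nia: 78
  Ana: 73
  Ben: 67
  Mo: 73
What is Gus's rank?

4

Sorted (descending): 84, 78, 74, 74, 73, 73, 73, 67, 66
The 2 values of 74 share dense rank 3.
The 3 values of 73 share dense rank 4.
Remaining distinct values take the next consecutive integers.
Gus has value 73 → rank 4.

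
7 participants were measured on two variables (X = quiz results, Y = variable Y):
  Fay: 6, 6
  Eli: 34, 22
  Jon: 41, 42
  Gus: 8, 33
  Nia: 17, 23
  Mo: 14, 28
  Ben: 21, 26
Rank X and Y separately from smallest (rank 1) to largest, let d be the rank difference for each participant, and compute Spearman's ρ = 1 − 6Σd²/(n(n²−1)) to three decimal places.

0.321

Ranks of variable 1: 1, 6, 7, 2, 4, 3, 5
Ranks of variable 2: 1, 2, 7, 6, 3, 5, 4
d = r₁ − r₂: 0, 4, 0, -4, 1, -2, 1
d²: 0, 16, 0, 16, 1, 4, 1; Σd² = 38
ρ = 1 − 6·38/(7·48) = 1 − 228/336 = 0.321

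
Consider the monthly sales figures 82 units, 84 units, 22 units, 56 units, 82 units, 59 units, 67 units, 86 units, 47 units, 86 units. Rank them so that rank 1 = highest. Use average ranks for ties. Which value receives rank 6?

Sorted (descending): 86, 86, 84, 82, 82, 67, 59, 56, 47, 22
The 2 values of 86 occupy positions 1–2 → average rank (1+2)/2 = 1.5.
The 2 values of 82 occupy positions 4–5 → average rank (4+5)/2 = 4.5.
Rank 6 → value 67.

67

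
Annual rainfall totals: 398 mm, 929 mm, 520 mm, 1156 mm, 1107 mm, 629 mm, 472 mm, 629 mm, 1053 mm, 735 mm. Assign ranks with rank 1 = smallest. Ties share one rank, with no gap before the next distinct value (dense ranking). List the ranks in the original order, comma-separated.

Sorted (ascending): 398, 472, 520, 629, 629, 735, 929, 1053, 1107, 1156
The 2 values of 629 share dense rank 4.
Remaining distinct values take the next consecutive integers.

1, 6, 3, 9, 8, 4, 2, 4, 7, 5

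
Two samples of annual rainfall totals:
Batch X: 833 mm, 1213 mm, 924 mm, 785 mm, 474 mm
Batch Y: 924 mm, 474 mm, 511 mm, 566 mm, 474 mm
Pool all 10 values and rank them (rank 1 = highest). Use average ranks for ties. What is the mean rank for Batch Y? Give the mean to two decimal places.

Sorted (descending): 1213, 924, 924, 833, 785, 566, 511, 474, 474, 474
The 2 values of 924 occupy positions 2–3 → average rank (2+3)/2 = 2.5.
The 3 values of 474 occupy positions 8–10 → average rank 9.
Batch Y values → pooled ranks: 924→2.5, 474→9, 511→7, 566→6, 474→9
Mean rank = (2.5 + 9 + 7 + 6 + 9) / 5 = 6.70

6.70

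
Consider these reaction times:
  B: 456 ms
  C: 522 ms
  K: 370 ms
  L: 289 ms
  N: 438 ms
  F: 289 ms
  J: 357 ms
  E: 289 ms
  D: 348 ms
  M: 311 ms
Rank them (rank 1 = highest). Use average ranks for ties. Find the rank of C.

Sorted (descending): 522, 456, 438, 370, 357, 348, 311, 289, 289, 289
The 3 values of 289 occupy positions 8–10 → average rank 9.
C has value 522 ms → rank 1.

1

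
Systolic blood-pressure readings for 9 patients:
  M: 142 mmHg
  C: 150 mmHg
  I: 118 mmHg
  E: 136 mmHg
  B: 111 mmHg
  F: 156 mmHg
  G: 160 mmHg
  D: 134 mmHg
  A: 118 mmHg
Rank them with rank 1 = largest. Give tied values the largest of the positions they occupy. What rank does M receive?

Sorted (descending): 160, 156, 150, 142, 136, 134, 118, 118, 111
The 2 values of 118 occupy positions 7–8 → each gets rank 8.
M has value 142 mmHg → rank 4.

4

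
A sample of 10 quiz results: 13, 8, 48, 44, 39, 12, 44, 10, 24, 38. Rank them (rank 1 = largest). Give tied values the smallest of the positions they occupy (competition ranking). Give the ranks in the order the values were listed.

7, 10, 1, 2, 4, 8, 2, 9, 6, 5

Sorted (descending): 48, 44, 44, 39, 38, 24, 13, 12, 10, 8
The 2 values of 44 occupy positions 2–3 → each gets rank 2.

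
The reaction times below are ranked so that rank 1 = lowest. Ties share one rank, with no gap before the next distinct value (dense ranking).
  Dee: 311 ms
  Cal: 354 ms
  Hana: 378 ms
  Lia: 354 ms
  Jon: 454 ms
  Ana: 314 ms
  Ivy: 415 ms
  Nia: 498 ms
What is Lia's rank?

3

Sorted (ascending): 311, 314, 354, 354, 378, 415, 454, 498
The 2 values of 354 share dense rank 3.
Remaining distinct values take the next consecutive integers.
Lia has value 354 ms → rank 3.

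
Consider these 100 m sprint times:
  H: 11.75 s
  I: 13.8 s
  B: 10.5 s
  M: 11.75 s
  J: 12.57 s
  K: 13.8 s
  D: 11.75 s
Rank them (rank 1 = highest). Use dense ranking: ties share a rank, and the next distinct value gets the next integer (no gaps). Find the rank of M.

Sorted (descending): 13.8, 13.8, 12.57, 11.75, 11.75, 11.75, 10.5
The 2 values of 13.8 share dense rank 1.
The 3 values of 11.75 share dense rank 3.
Remaining distinct values take the next consecutive integers.
M has value 11.75 s → rank 3.

3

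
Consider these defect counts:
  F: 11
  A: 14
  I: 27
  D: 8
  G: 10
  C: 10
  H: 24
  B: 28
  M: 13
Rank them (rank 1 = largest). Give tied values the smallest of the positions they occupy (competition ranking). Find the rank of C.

Sorted (descending): 28, 27, 24, 14, 13, 11, 10, 10, 8
The 2 values of 10 occupy positions 7–8 → each gets rank 7.
C has value 10 → rank 7.

7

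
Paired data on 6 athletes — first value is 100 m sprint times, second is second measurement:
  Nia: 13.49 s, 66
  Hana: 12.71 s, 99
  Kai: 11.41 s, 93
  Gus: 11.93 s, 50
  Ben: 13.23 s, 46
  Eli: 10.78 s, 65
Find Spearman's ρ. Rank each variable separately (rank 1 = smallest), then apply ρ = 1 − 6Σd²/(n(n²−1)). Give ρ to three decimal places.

-0.086

Ranks of variable 1: 6, 4, 2, 3, 5, 1
Ranks of variable 2: 4, 6, 5, 2, 1, 3
d = r₁ − r₂: 2, -2, -3, 1, 4, -2
d²: 4, 4, 9, 1, 16, 4; Σd² = 38
ρ = 1 − 6·38/(6·35) = 1 − 228/210 = -0.086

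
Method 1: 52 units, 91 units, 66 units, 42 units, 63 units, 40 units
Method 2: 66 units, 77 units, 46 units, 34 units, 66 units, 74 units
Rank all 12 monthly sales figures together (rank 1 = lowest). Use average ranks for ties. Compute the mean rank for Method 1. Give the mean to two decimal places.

6.00

Sorted (ascending): 34, 40, 42, 46, 52, 63, 66, 66, 66, 74, 77, 91
The 3 values of 66 occupy positions 7–9 → average rank 8.
Method 1 values → pooled ranks: 52→5, 91→12, 66→8, 42→3, 63→6, 40→2
Mean rank = (5 + 12 + 8 + 3 + 6 + 2) / 6 = 6.00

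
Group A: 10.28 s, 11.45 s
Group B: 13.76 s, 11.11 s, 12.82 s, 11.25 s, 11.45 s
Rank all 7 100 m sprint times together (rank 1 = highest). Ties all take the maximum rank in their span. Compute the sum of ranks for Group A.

11

Sorted (descending): 13.76, 12.82, 11.45, 11.45, 11.25, 11.11, 10.28
The 2 values of 11.45 occupy positions 3–4 → each gets rank 4.
Group A values → pooled ranks: 10.28→7, 11.45→4
Rank sum = 7 + 4 = 11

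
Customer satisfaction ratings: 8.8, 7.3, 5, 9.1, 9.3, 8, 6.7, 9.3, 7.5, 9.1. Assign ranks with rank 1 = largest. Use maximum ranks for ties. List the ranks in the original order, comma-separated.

5, 8, 10, 4, 2, 6, 9, 2, 7, 4

Sorted (descending): 9.3, 9.3, 9.1, 9.1, 8.8, 8, 7.5, 7.3, 6.7, 5
The 2 values of 9.3 occupy positions 1–2 → each gets rank 2.
The 2 values of 9.1 occupy positions 3–4 → each gets rank 4.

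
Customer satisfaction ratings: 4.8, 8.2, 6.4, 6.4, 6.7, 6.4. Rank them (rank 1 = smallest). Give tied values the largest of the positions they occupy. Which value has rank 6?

8.2

Sorted (ascending): 4.8, 6.4, 6.4, 6.4, 6.7, 8.2
The 3 values of 6.4 occupy positions 2–4 → each gets rank 4.
Rank 6 → value 8.2.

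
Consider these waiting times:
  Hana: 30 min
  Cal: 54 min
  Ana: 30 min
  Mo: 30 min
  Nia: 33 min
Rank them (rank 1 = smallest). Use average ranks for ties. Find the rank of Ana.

Sorted (ascending): 30, 30, 30, 33, 54
The 3 values of 30 occupy positions 1–3 → average rank 2.
Ana has value 30 min → rank 2.

2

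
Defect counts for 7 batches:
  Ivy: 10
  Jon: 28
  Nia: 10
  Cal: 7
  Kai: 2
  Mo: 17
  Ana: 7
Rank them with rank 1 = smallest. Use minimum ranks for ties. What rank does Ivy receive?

4

Sorted (ascending): 2, 7, 7, 10, 10, 17, 28
The 2 values of 7 occupy positions 2–3 → each gets rank 2.
The 2 values of 10 occupy positions 4–5 → each gets rank 4.
Ivy has value 10 → rank 4.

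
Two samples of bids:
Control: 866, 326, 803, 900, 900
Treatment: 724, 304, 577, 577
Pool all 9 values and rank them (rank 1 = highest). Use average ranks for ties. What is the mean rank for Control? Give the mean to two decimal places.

3.60

Sorted (descending): 900, 900, 866, 803, 724, 577, 577, 326, 304
The 2 values of 900 occupy positions 1–2 → average rank (1+2)/2 = 1.5.
The 2 values of 577 occupy positions 6–7 → average rank (6+7)/2 = 6.5.
Control values → pooled ranks: 866→3, 326→8, 803→4, 900→1.5, 900→1.5
Mean rank = (3 + 8 + 4 + 1.5 + 1.5) / 5 = 3.60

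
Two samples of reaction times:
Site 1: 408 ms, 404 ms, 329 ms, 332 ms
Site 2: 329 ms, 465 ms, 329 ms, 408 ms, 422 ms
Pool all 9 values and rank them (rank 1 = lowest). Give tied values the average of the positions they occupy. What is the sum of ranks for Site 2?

Sorted (ascending): 329, 329, 329, 332, 404, 408, 408, 422, 465
The 3 values of 329 occupy positions 1–3 → average rank 2.
The 2 values of 408 occupy positions 6–7 → average rank (6+7)/2 = 6.5.
Site 2 values → pooled ranks: 329→2, 465→9, 329→2, 408→6.5, 422→8
Rank sum = 2 + 9 + 2 + 6.5 + 8 = 27.5

27.5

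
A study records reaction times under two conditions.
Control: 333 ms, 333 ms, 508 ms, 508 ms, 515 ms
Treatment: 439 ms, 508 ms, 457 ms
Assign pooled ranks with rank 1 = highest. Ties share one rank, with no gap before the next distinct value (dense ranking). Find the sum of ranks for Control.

15

Sorted (descending): 515, 508, 508, 508, 457, 439, 333, 333
The 3 values of 508 share dense rank 2.
The 2 values of 333 share dense rank 5.
Remaining distinct values take the next consecutive integers.
Control values → pooled ranks: 333→5, 333→5, 508→2, 508→2, 515→1
Rank sum = 5 + 5 + 2 + 2 + 1 = 15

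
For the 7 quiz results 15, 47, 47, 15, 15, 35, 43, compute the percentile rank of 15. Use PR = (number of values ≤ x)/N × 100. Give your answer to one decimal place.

N = 7.
Strictly below 15: 0. Equal to 15: 3.
PR = 3/7 × 100 = 42.9

42.9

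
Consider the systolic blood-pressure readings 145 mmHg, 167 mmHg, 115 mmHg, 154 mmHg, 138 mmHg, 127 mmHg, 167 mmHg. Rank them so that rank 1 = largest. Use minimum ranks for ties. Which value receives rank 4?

Sorted (descending): 167, 167, 154, 145, 138, 127, 115
The 2 values of 167 occupy positions 1–2 → each gets rank 1.
Rank 4 → value 145.

145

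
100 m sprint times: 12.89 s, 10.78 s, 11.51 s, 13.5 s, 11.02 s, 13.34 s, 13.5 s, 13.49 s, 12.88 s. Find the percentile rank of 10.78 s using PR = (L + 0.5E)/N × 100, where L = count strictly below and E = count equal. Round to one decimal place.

5.6

N = 9.
Strictly below 10.78: 0. Equal to 10.78: 1.
PR = (0 + 0.5·1)/9 × 100 = 5.6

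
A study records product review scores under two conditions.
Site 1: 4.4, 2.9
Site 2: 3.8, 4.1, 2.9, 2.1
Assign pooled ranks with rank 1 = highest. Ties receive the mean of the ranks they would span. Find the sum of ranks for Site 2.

Sorted (descending): 4.4, 4.1, 3.8, 2.9, 2.9, 2.1
The 2 values of 2.9 occupy positions 4–5 → average rank (4+5)/2 = 4.5.
Site 2 values → pooled ranks: 3.8→3, 4.1→2, 2.9→4.5, 2.1→6
Rank sum = 3 + 2 + 4.5 + 6 = 15.5

15.5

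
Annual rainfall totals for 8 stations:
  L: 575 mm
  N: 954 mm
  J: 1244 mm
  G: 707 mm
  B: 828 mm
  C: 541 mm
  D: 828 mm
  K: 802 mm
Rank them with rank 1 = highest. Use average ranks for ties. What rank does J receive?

Sorted (descending): 1244, 954, 828, 828, 802, 707, 575, 541
The 2 values of 828 occupy positions 3–4 → average rank (3+4)/2 = 3.5.
J has value 1244 mm → rank 1.

1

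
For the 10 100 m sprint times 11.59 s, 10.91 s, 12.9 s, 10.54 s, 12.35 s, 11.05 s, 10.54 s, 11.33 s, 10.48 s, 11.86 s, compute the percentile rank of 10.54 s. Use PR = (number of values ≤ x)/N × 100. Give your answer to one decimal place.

30.0

N = 10.
Strictly below 10.54: 1. Equal to 10.54: 2.
PR = 3/10 × 100 = 30.0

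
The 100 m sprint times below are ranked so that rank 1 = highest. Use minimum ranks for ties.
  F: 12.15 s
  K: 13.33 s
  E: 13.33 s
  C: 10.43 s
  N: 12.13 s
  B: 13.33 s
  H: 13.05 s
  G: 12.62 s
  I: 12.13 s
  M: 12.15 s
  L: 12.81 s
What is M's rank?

Sorted (descending): 13.33, 13.33, 13.33, 13.05, 12.81, 12.62, 12.15, 12.15, 12.13, 12.13, 10.43
The 3 values of 13.33 occupy positions 1–3 → each gets rank 1.
The 2 values of 12.15 occupy positions 7–8 → each gets rank 7.
The 2 values of 12.13 occupy positions 9–10 → each gets rank 9.
M has value 12.15 s → rank 7.

7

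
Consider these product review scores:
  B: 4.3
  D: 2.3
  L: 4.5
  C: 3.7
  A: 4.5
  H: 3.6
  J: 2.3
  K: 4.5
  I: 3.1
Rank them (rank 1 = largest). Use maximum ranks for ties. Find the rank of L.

3

Sorted (descending): 4.5, 4.5, 4.5, 4.3, 3.7, 3.6, 3.1, 2.3, 2.3
The 3 values of 4.5 occupy positions 1–3 → each gets rank 3.
The 2 values of 2.3 occupy positions 8–9 → each gets rank 9.
L has value 4.5 → rank 3.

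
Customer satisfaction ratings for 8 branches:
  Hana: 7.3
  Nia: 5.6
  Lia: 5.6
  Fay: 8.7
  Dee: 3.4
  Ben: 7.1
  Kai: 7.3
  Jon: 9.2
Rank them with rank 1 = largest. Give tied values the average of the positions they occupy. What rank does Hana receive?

3.5

Sorted (descending): 9.2, 8.7, 7.3, 7.3, 7.1, 5.6, 5.6, 3.4
The 2 values of 7.3 occupy positions 3–4 → average rank (3+4)/2 = 3.5.
The 2 values of 5.6 occupy positions 6–7 → average rank (6+7)/2 = 6.5.
Hana has value 7.3 → rank 3.5.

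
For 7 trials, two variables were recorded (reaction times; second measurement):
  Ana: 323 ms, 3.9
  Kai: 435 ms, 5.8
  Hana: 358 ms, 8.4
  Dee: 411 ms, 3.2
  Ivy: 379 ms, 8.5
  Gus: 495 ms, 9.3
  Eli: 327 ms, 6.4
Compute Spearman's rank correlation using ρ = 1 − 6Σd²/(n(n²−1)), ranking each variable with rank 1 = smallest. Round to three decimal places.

Ranks of variable 1: 1, 6, 3, 5, 4, 7, 2
Ranks of variable 2: 2, 3, 5, 1, 6, 7, 4
d = r₁ − r₂: -1, 3, -2, 4, -2, 0, -2
d²: 1, 9, 4, 16, 4, 0, 4; Σd² = 38
ρ = 1 − 6·38/(7·48) = 1 − 228/336 = 0.321

0.321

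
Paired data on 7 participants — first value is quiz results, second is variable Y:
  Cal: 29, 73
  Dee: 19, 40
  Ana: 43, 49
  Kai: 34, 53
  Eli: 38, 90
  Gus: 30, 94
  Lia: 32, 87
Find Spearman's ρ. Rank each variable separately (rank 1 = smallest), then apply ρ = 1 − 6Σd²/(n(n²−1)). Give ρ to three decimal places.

0.107

Ranks of variable 1: 2, 1, 7, 5, 6, 3, 4
Ranks of variable 2: 4, 1, 2, 3, 6, 7, 5
d = r₁ − r₂: -2, 0, 5, 2, 0, -4, -1
d²: 4, 0, 25, 4, 0, 16, 1; Σd² = 50
ρ = 1 − 6·50/(7·48) = 1 − 300/336 = 0.107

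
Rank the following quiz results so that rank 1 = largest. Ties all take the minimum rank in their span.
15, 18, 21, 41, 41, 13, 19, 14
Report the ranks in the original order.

Sorted (descending): 41, 41, 21, 19, 18, 15, 14, 13
The 2 values of 41 occupy positions 1–2 → each gets rank 1.

6, 5, 3, 1, 1, 8, 4, 7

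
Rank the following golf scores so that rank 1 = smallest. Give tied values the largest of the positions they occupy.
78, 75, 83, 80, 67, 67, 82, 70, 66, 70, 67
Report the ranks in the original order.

Sorted (ascending): 66, 67, 67, 67, 70, 70, 75, 78, 80, 82, 83
The 3 values of 67 occupy positions 2–4 → each gets rank 4.
The 2 values of 70 occupy positions 5–6 → each gets rank 6.

8, 7, 11, 9, 4, 4, 10, 6, 1, 6, 4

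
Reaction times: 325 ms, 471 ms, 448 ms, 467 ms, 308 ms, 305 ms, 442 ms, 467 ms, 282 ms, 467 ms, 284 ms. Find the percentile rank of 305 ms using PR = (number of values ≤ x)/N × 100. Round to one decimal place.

N = 11.
Strictly below 305: 2. Equal to 305: 1.
PR = 3/11 × 100 = 27.3

27.3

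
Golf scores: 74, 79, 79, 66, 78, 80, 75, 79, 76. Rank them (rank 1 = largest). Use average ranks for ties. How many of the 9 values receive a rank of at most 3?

Sorted (descending): 80, 79, 79, 79, 78, 76, 75, 74, 66
The 3 values of 79 occupy positions 2–4 → average rank 3.
Ranks ≤ 3: {1, 3, 3, 3} → 4 values.

4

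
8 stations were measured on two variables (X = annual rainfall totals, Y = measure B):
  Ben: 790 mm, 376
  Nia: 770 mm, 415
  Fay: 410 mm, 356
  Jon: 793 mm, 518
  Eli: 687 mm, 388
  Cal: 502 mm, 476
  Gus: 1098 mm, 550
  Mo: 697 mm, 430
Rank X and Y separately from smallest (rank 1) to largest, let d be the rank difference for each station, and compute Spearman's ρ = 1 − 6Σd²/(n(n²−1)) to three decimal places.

Ranks of variable 1: 6, 5, 1, 7, 3, 2, 8, 4
Ranks of variable 2: 2, 4, 1, 7, 3, 6, 8, 5
d = r₁ − r₂: 4, 1, 0, 0, 0, -4, 0, -1
d²: 16, 1, 0, 0, 0, 16, 0, 1; Σd² = 34
ρ = 1 − 6·34/(8·63) = 1 − 204/504 = 0.595

0.595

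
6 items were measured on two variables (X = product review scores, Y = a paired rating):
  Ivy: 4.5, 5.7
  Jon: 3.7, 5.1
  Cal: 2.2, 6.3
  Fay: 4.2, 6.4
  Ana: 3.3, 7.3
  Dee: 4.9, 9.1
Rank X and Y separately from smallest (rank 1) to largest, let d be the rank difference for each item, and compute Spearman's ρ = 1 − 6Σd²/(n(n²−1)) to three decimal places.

0.257

Ranks of variable 1: 5, 3, 1, 4, 2, 6
Ranks of variable 2: 2, 1, 3, 4, 5, 6
d = r₁ − r₂: 3, 2, -2, 0, -3, 0
d²: 9, 4, 4, 0, 9, 0; Σd² = 26
ρ = 1 − 6·26/(6·35) = 1 − 156/210 = 0.257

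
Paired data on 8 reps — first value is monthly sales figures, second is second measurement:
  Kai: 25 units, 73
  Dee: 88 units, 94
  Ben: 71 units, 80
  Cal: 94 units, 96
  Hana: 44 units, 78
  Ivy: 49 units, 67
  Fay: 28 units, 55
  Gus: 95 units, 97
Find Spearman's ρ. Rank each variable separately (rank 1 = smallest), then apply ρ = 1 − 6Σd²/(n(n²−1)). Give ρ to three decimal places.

0.881

Ranks of variable 1: 1, 6, 5, 7, 3, 4, 2, 8
Ranks of variable 2: 3, 6, 5, 7, 4, 2, 1, 8
d = r₁ − r₂: -2, 0, 0, 0, -1, 2, 1, 0
d²: 4, 0, 0, 0, 1, 4, 1, 0; Σd² = 10
ρ = 1 − 6·10/(8·63) = 1 − 60/504 = 0.881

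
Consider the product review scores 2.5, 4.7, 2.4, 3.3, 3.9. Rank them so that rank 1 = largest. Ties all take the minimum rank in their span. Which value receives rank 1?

4.7

Sorted (descending): 4.7, 3.9, 3.3, 2.5, 2.4
No ties — each value takes its position as its rank.
Rank 1 → value 4.7.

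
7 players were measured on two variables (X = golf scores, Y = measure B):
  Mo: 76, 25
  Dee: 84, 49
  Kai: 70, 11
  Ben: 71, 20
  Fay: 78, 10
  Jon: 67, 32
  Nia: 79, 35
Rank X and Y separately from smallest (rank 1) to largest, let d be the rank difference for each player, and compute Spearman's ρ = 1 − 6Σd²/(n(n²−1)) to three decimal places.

Ranks of variable 1: 4, 7, 2, 3, 5, 1, 6
Ranks of variable 2: 4, 7, 2, 3, 1, 5, 6
d = r₁ − r₂: 0, 0, 0, 0, 4, -4, 0
d²: 0, 0, 0, 0, 16, 16, 0; Σd² = 32
ρ = 1 − 6·32/(7·48) = 1 − 192/336 = 0.429

0.429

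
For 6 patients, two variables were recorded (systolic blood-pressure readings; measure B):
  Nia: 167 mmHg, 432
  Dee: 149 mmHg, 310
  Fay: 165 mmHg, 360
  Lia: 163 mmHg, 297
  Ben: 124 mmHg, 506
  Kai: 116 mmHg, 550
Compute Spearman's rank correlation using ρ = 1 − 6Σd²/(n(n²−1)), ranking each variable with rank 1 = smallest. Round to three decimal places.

Ranks of variable 1: 6, 3, 5, 4, 2, 1
Ranks of variable 2: 4, 2, 3, 1, 5, 6
d = r₁ − r₂: 2, 1, 2, 3, -3, -5
d²: 4, 1, 4, 9, 9, 25; Σd² = 52
ρ = 1 − 6·52/(6·35) = 1 − 312/210 = -0.486

-0.486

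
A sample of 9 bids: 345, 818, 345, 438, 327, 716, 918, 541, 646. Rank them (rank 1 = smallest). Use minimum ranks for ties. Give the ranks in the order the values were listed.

Sorted (ascending): 327, 345, 345, 438, 541, 646, 716, 818, 918
The 2 values of 345 occupy positions 2–3 → each gets rank 2.

2, 8, 2, 4, 1, 7, 9, 5, 6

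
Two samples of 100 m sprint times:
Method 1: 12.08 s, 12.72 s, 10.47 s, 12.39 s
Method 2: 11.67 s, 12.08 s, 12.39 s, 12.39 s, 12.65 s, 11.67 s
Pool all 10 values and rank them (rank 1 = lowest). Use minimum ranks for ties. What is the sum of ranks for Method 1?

21

Sorted (ascending): 10.47, 11.67, 11.67, 12.08, 12.08, 12.39, 12.39, 12.39, 12.65, 12.72
The 2 values of 11.67 occupy positions 2–3 → each gets rank 2.
The 2 values of 12.08 occupy positions 4–5 → each gets rank 4.
The 3 values of 12.39 occupy positions 6–8 → each gets rank 6.
Method 1 values → pooled ranks: 12.08→4, 12.72→10, 10.47→1, 12.39→6
Rank sum = 4 + 10 + 1 + 6 = 21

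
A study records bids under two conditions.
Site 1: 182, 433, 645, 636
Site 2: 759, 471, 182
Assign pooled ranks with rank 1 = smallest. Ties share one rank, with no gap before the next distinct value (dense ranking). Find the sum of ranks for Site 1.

Sorted (ascending): 182, 182, 433, 471, 636, 645, 759
The 2 values of 182 share dense rank 1.
Remaining distinct values take the next consecutive integers.
Site 1 values → pooled ranks: 182→1, 433→2, 645→5, 636→4
Rank sum = 1 + 2 + 5 + 4 = 12

12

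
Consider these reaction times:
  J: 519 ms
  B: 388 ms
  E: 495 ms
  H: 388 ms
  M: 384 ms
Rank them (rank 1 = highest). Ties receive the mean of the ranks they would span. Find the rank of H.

Sorted (descending): 519, 495, 388, 388, 384
The 2 values of 388 occupy positions 3–4 → average rank (3+4)/2 = 3.5.
H has value 388 ms → rank 3.5.

3.5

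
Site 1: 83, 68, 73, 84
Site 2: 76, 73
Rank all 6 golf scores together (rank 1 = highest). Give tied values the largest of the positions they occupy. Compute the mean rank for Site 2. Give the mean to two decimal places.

4.00

Sorted (descending): 84, 83, 76, 73, 73, 68
The 2 values of 73 occupy positions 4–5 → each gets rank 5.
Site 2 values → pooled ranks: 76→3, 73→5
Mean rank = (3 + 5) / 2 = 4.00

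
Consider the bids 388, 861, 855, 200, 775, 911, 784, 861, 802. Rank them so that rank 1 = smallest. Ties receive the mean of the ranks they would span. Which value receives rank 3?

775

Sorted (ascending): 200, 388, 775, 784, 802, 855, 861, 861, 911
The 2 values of 861 occupy positions 7–8 → average rank (7+8)/2 = 7.5.
Rank 3 → value 775.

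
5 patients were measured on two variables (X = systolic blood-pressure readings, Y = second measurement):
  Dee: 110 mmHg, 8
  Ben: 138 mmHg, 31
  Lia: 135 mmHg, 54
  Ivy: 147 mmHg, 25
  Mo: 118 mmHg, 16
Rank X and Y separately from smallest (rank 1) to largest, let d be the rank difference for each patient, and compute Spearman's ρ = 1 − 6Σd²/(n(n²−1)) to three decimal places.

0.600

Ranks of variable 1: 1, 4, 3, 5, 2
Ranks of variable 2: 1, 4, 5, 3, 2
d = r₁ − r₂: 0, 0, -2, 2, 0
d²: 0, 0, 4, 4, 0; Σd² = 8
ρ = 1 − 6·8/(5·24) = 1 − 48/120 = 0.600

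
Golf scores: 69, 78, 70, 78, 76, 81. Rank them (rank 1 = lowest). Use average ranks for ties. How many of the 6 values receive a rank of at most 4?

3

Sorted (ascending): 69, 70, 76, 78, 78, 81
The 2 values of 78 occupy positions 4–5 → average rank (4+5)/2 = 4.5.
Ranks ≤ 4: {1, 2, 3} → 3 values.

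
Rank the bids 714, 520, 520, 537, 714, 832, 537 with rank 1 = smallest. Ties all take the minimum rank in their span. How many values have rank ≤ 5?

6

Sorted (ascending): 520, 520, 537, 537, 714, 714, 832
The 2 values of 520 occupy positions 1–2 → each gets rank 1.
The 2 values of 537 occupy positions 3–4 → each gets rank 3.
The 2 values of 714 occupy positions 5–6 → each gets rank 5.
Ranks ≤ 5: {1, 1, 3, 3, 5, 5} → 6 values.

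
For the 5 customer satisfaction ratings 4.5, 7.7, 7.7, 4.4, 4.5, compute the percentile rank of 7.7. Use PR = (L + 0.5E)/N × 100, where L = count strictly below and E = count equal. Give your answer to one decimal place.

N = 5.
Strictly below 7.7: 3. Equal to 7.7: 2.
PR = (3 + 0.5·2)/5 × 100 = 80.0

80.0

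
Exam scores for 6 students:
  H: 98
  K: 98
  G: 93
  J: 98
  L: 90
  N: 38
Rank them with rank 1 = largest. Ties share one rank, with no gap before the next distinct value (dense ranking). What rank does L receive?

Sorted (descending): 98, 98, 98, 93, 90, 38
The 3 values of 98 share dense rank 1.
Remaining distinct values take the next consecutive integers.
L has value 90 → rank 3.

3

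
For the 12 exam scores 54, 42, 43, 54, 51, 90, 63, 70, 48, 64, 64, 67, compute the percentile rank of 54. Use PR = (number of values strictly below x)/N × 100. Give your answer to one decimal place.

N = 12.
Strictly below 54: 4. Equal to 54: 2.
PR = 4/12 × 100 = 33.3

33.3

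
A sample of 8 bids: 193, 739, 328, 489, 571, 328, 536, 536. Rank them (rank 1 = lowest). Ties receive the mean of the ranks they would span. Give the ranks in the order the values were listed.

1, 8, 2.5, 4, 7, 2.5, 5.5, 5.5

Sorted (ascending): 193, 328, 328, 489, 536, 536, 571, 739
The 2 values of 328 occupy positions 2–3 → average rank (2+3)/2 = 2.5.
The 2 values of 536 occupy positions 5–6 → average rank (5+6)/2 = 5.5.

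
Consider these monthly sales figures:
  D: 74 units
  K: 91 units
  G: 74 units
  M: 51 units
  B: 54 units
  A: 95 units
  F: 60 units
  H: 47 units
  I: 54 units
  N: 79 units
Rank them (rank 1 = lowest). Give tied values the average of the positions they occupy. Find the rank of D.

6.5

Sorted (ascending): 47, 51, 54, 54, 60, 74, 74, 79, 91, 95
The 2 values of 54 occupy positions 3–4 → average rank (3+4)/2 = 3.5.
The 2 values of 74 occupy positions 6–7 → average rank (6+7)/2 = 6.5.
D has value 74 units → rank 6.5.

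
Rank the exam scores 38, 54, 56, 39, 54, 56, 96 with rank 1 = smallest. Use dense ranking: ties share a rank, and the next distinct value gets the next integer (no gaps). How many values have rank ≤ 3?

Sorted (ascending): 38, 39, 54, 54, 56, 56, 96
The 2 values of 54 share dense rank 3.
The 2 values of 56 share dense rank 4.
Remaining distinct values take the next consecutive integers.
Ranks ≤ 3: {1, 2, 3, 3} → 4 values.

4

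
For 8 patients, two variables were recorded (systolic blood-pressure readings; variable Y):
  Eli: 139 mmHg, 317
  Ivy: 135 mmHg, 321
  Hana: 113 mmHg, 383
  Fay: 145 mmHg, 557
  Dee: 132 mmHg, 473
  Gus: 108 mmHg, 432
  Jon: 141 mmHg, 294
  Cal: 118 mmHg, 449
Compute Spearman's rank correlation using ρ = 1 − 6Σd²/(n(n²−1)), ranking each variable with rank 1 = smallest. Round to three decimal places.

-0.119

Ranks of variable 1: 6, 5, 2, 8, 4, 1, 7, 3
Ranks of variable 2: 2, 3, 4, 8, 7, 5, 1, 6
d = r₁ − r₂: 4, 2, -2, 0, -3, -4, 6, -3
d²: 16, 4, 4, 0, 9, 16, 36, 9; Σd² = 94
ρ = 1 − 6·94/(8·63) = 1 − 564/504 = -0.119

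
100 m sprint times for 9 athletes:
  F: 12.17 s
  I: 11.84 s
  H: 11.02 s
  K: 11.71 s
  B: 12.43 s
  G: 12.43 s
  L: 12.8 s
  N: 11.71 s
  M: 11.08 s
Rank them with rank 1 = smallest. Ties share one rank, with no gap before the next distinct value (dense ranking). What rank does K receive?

Sorted (ascending): 11.02, 11.08, 11.71, 11.71, 11.84, 12.17, 12.43, 12.43, 12.8
The 2 values of 11.71 share dense rank 3.
The 2 values of 12.43 share dense rank 6.
Remaining distinct values take the next consecutive integers.
K has value 11.71 s → rank 3.

3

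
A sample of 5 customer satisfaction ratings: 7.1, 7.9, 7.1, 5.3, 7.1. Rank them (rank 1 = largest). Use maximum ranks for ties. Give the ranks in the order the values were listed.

4, 1, 4, 5, 4

Sorted (descending): 7.9, 7.1, 7.1, 7.1, 5.3
The 3 values of 7.1 occupy positions 2–4 → each gets rank 4.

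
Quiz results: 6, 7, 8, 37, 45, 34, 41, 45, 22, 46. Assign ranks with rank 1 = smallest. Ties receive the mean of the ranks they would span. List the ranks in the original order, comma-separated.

1, 2, 3, 6, 8.5, 5, 7, 8.5, 4, 10

Sorted (ascending): 6, 7, 8, 22, 34, 37, 41, 45, 45, 46
The 2 values of 45 occupy positions 8–9 → average rank (8+9)/2 = 8.5.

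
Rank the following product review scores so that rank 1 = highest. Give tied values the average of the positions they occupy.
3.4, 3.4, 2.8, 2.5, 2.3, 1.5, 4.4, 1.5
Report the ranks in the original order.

2.5, 2.5, 4, 5, 6, 7.5, 1, 7.5

Sorted (descending): 4.4, 3.4, 3.4, 2.8, 2.5, 2.3, 1.5, 1.5
The 2 values of 3.4 occupy positions 2–3 → average rank (2+3)/2 = 2.5.
The 2 values of 1.5 occupy positions 7–8 → average rank (7+8)/2 = 7.5.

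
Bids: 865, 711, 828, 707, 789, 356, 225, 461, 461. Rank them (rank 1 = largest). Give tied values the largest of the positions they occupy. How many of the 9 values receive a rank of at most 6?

5

Sorted (descending): 865, 828, 789, 711, 707, 461, 461, 356, 225
The 2 values of 461 occupy positions 6–7 → each gets rank 7.
Ranks ≤ 6: {1, 2, 3, 4, 5} → 5 values.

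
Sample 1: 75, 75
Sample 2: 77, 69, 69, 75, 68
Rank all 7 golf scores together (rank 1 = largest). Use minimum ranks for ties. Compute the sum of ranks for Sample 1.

4

Sorted (descending): 77, 75, 75, 75, 69, 69, 68
The 3 values of 75 occupy positions 2–4 → each gets rank 2.
The 2 values of 69 occupy positions 5–6 → each gets rank 5.
Sample 1 values → pooled ranks: 75→2, 75→2
Rank sum = 2 + 2 = 4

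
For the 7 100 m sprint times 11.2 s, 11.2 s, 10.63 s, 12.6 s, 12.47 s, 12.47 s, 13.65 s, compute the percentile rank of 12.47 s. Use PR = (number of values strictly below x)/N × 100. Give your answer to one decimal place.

42.9

N = 7.
Strictly below 12.47: 3. Equal to 12.47: 2.
PR = 3/7 × 100 = 42.9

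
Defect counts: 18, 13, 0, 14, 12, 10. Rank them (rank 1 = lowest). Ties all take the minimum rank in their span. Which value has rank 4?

Sorted (ascending): 0, 10, 12, 13, 14, 18
No ties — each value takes its position as its rank.
Rank 4 → value 13.

13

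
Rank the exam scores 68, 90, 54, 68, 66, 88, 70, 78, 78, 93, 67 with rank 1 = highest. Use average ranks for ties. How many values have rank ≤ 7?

Sorted (descending): 93, 90, 88, 78, 78, 70, 68, 68, 67, 66, 54
The 2 values of 78 occupy positions 4–5 → average rank (4+5)/2 = 4.5.
The 2 values of 68 occupy positions 7–8 → average rank (7+8)/2 = 7.5.
Ranks ≤ 7: {1, 2, 3, 4.5, 4.5, 6} → 6 values.

6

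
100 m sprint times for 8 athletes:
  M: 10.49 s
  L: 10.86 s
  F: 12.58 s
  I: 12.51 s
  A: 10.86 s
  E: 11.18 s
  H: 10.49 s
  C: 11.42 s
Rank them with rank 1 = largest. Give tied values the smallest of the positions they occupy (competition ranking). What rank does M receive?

7

Sorted (descending): 12.58, 12.51, 11.42, 11.18, 10.86, 10.86, 10.49, 10.49
The 2 values of 10.86 occupy positions 5–6 → each gets rank 5.
The 2 values of 10.49 occupy positions 7–8 → each gets rank 7.
M has value 10.49 s → rank 7.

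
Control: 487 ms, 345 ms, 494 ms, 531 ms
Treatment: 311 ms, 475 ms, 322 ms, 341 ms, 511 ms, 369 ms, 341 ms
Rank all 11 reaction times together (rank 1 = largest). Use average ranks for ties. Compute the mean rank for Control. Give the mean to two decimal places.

Sorted (descending): 531, 511, 494, 487, 475, 369, 345, 341, 341, 322, 311
The 2 values of 341 occupy positions 8–9 → average rank (8+9)/2 = 8.5.
Control values → pooled ranks: 487→4, 345→7, 494→3, 531→1
Mean rank = (4 + 7 + 3 + 1) / 4 = 3.75

3.75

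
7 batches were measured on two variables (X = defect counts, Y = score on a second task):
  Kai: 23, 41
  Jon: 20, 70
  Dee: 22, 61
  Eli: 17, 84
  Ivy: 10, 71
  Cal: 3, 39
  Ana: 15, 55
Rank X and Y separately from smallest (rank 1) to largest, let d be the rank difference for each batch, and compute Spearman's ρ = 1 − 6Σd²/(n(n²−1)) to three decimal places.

0.036

Ranks of variable 1: 7, 5, 6, 4, 2, 1, 3
Ranks of variable 2: 2, 5, 4, 7, 6, 1, 3
d = r₁ − r₂: 5, 0, 2, -3, -4, 0, 0
d²: 25, 0, 4, 9, 16, 0, 0; Σd² = 54
ρ = 1 − 6·54/(7·48) = 1 − 324/336 = 0.036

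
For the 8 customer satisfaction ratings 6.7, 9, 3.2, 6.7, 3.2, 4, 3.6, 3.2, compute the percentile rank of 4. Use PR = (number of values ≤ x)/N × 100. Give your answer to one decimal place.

N = 8.
Strictly below 4: 4. Equal to 4: 1.
PR = 5/8 × 100 = 62.5

62.5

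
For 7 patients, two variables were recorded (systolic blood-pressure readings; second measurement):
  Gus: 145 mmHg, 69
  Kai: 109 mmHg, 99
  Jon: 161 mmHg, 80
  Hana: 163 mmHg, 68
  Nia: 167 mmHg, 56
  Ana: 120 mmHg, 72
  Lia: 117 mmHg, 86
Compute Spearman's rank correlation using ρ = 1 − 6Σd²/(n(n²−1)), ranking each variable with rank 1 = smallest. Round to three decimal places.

Ranks of variable 1: 4, 1, 5, 6, 7, 3, 2
Ranks of variable 2: 3, 7, 5, 2, 1, 4, 6
d = r₁ − r₂: 1, -6, 0, 4, 6, -1, -4
d²: 1, 36, 0, 16, 36, 1, 16; Σd² = 106
ρ = 1 − 6·106/(7·48) = 1 − 636/336 = -0.893

-0.893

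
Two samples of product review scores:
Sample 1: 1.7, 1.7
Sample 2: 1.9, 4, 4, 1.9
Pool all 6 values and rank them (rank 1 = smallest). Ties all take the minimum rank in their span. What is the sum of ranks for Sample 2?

16

Sorted (ascending): 1.7, 1.7, 1.9, 1.9, 4, 4
The 2 values of 1.7 occupy positions 1–2 → each gets rank 1.
The 2 values of 1.9 occupy positions 3–4 → each gets rank 3.
The 2 values of 4 occupy positions 5–6 → each gets rank 5.
Sample 2 values → pooled ranks: 1.9→3, 4→5, 4→5, 1.9→3
Rank sum = 3 + 5 + 5 + 3 = 16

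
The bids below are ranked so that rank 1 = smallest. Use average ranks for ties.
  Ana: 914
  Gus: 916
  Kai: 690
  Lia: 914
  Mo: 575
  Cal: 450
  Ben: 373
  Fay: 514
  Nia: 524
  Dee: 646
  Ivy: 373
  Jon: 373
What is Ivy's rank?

Sorted (ascending): 373, 373, 373, 450, 514, 524, 575, 646, 690, 914, 914, 916
The 3 values of 373 occupy positions 1–3 → average rank 2.
The 2 values of 914 occupy positions 10–11 → average rank (10+11)/2 = 10.5.
Ivy has value 373 → rank 2.

2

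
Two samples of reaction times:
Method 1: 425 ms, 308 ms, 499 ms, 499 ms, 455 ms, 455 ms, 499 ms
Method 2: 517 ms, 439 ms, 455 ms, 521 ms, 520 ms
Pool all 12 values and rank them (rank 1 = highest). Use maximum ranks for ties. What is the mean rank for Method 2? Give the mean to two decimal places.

5.00

Sorted (descending): 521, 520, 517, 499, 499, 499, 455, 455, 455, 439, 425, 308
The 3 values of 499 occupy positions 4–6 → each gets rank 6.
The 3 values of 455 occupy positions 7–9 → each gets rank 9.
Method 2 values → pooled ranks: 517→3, 439→10, 455→9, 521→1, 520→2
Mean rank = (3 + 10 + 9 + 1 + 2) / 5 = 5.00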